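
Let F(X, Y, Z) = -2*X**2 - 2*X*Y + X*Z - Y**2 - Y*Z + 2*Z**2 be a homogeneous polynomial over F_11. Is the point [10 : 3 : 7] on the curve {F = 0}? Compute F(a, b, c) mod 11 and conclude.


F(10,3,7) ≡ 10 (mod 11); P is NOT on the curve.

Evaluate F(10, 3, 7) term-by-term (mod 11).
  -2*X**2 ↦ -2·100·1·1 = -200
  -2*X*Y ↦ -2·10·3·1 = -60
  X*Z ↦ 1·10·1·7 = 70
  -Y**2 ↦ -1·1·9·1 = -9
  -Y*Z ↦ -1·1·3·7 = -21
  2*Z**2 ↦ 2·1·1·49 = 98
Sum: F(10, 3, 7) = (-200) + (-60) + (70) + (-9) + (-21) + (98) = -122.
Reducing mod 11: -122 ≡ 10 (mod 11).
Since F(a, b, c) ≡ 10 ≠ 0 (mod 11), P does NOT lie on the curve.


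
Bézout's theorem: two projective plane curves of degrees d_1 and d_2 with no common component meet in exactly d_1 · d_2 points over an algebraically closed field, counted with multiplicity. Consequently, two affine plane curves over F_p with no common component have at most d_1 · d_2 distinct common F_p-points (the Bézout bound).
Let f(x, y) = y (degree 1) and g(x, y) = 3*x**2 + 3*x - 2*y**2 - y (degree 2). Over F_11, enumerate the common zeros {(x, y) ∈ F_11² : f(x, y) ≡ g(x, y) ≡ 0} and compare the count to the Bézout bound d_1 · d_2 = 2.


Common zeros: {(0, 0), (10, 0)}; count = 2; Bézout bound = 2.

deg(f) = 1, deg(g) = 2, so Bézout bound = 2.
Scan x ∈ F_11. For each x, list the y ∈ F_11 with f(x, y) ≡ 0 and those with g(x, y) ≡ 0 (mod 11); the common zeros in that column are the intersection.
  x = 0: f ≡ 0 at y ∈ {0}; g ≡ 0 at y ∈ {0, 5}; common: {0}.
  x = 1: f ≡ 0 at y ∈ {0}; g ≡ 0 at y ∈ {7, 9}; common: ∅.
  x = 2: f ≡ 0 at y ∈ {0}; g ≡ 0 at y ∈ ∅; common: ∅.
  x = 3: f ≡ 0 at y ∈ {0}; g ≡ 0 at y ∈ {1, 4}; common: ∅.
  x = 4: f ≡ 0 at y ∈ {0}; g ≡ 0 at y ∈ ∅; common: ∅.
  x = 5: f ≡ 0 at y ∈ {0}; g ≡ 0 at y ∈ ∅; common: ∅.
  x = 6: f ≡ 0 at y ∈ {0}; g ≡ 0 at y ∈ ∅; common: ∅.
  x = 7: f ≡ 0 at y ∈ {0}; g ≡ 0 at y ∈ {1, 4}; common: ∅.
  x = 8: f ≡ 0 at y ∈ {0}; g ≡ 0 at y ∈ ∅; common: ∅.
  x = 9: f ≡ 0 at y ∈ {0}; g ≡ 0 at y ∈ {7, 9}; common: ∅.
  x = 10: f ≡ 0 at y ∈ {0}; g ≡ 0 at y ∈ {0, 5}; common: {0}.
Collecting: common zeros = {(0, 0), (10, 0)}, so the count is 2.
Comparison with the Bézout bound: 2 ≤ 2 = deg(f)·deg(g), as expected for curves with no common component (the bound is attained).


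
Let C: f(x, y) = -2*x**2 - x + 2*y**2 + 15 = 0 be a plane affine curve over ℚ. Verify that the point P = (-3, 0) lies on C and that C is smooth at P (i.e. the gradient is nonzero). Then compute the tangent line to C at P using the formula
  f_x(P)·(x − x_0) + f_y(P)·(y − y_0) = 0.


Tangent line at P: 11*x + 33 = 0.

Step 1: f(-3, 0) = 0, so P lies on C.
Step 2: partial derivatives
  f_x(x, y) = -4*x - 1, f_y(x, y) = 4*y.
  f_x(P) = 11, f_y(P) = 0 (gradient nonzero, so P is smooth).
Step 3: tangent line at P: 11·(x − -3) + 0·(y − 0) = 0.
Expanding: 11*x + 33 = 0.


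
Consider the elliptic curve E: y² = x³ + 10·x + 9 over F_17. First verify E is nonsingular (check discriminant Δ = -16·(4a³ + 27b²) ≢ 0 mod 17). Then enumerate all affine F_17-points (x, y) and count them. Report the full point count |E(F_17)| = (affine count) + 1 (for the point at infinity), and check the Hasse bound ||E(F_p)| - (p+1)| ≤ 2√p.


Affine points = {(0, 3), (0, 14), (3, 7), (3, 10), (6, 8), (6, 9), (10, 2), (10, 15), (12, 2), (12, 15), (15, 7), (15, 10), (16, 7), (16, 10)}; affine count = 14; |E(F_17)| = 15.

Discriminant check: Δ ∝ 4a³ + 27b² = 4·10³ + 27·9² = 4·1000 + 27·81 ≡ 16 (mod 17). Nonzero ⇒ E is nonsingular.
For each x ∈ F_17, compute rhs = x³ + 10·x + 9 mod 17, then count y ∈ F_17 with y² ≡ rhs.
  x = 0: rhs = 9, matching y values: 3, 14 (2 points).
  x = 1: rhs = 3, matching y values: none (0 points).
  x = 2: rhs = 3, matching y values: none (0 points).
  x = 3: rhs = 15, matching y values: 7, 10 (2 points).
  x = 4: rhs = 11, matching y values: none (0 points).
  x = 5: rhs = 14, matching y values: none (0 points).
  x = 6: rhs = 13, matching y values: 8, 9 (2 points).
  x = 7: rhs = 14, matching y values: none (0 points).
  x = 8: rhs = 6, matching y values: none (0 points).
  x = 9: rhs = 12, matching y values: none (0 points).
  x = 10: rhs = 4, matching y values: 2, 15 (2 points).
  x = 11: rhs = 5, matching y values: none (0 points).
  x = 12: rhs = 4, matching y values: 2, 15 (2 points).
  x = 13: rhs = 7, matching y values: none (0 points).
  x = 14: rhs = 3, matching y values: none (0 points).
  x = 15: rhs = 15, matching y values: 7, 10 (2 points).
  x = 16: rhs = 15, matching y values: 7, 10 (2 points).
Total affine count: 14.
Full point count |E(F_17)| = 14 + 1 = 15.
Hasse bound: |15 − (17+1)| = |-3| = 3 ≤ 2√17 ≈ 8.2462 ✓.


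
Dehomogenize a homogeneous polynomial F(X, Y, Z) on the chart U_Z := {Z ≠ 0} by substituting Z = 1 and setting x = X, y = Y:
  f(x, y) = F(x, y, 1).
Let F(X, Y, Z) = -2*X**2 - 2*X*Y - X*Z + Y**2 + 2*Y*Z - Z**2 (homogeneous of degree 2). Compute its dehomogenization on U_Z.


f(x, y) = -2*x**2 - 2*x*y - x + y**2 + 2*y - 1

On U_Z we set Z = 1. Each monomial c·X^i·Y^j·Z^k in F becomes c·x^i·y^j·1^k = c·x^i·y^j.
Substituting Z = 1: F(X, Y, 1) = -2*x**2 - 2*x*y - x + y**2 + 2*y - 1.
Note: deg(f) ≤ deg(F) = 2; strict inequality happens when F is divisible by Z (lost terms).


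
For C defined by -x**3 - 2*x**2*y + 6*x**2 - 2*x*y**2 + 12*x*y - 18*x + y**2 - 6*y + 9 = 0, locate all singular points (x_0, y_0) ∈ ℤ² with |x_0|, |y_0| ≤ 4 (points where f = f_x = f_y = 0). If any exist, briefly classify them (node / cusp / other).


Singular points: {(0, 3)}; classification: cusp.

Compute partial derivatives:
  f_x = -3*x**2 - 4*x*y + 12*x - 2*y**2 + 12*y - 18.
  f_y = -2*x**2 - 4*x*y + 12*x + 2*y - 6.
Scan x_0 ∈ {−4, ..., 4}. For each x_0, f_y(x_0, y) is a polynomial in y; find its integer roots y ∈ {−4, ..., 4}, then test f_x and f at those candidates.
  x = -4: f_y(-4, y) = 18*y - 86; no integer root y with |y| ≤ 4.
  x = -3: f_y(-3, y) = 14*y - 60; no integer root y with |y| ≤ 4.
  x = -2: f_y(-2, y) = 10*y - 38; no integer root y with |y| ≤ 4.
  x = -1: f_y(-1, y) = 6*y - 20; no integer root y with |y| ≤ 4.
  x = 0: f_y(0, y) = 2*y - 6; vanishes at y ∈ {3}. (0, 3): f_x = 0, f = 0 — SINGULAR.
  x = 1: f_y(1, y) = 4 - 2*y; vanishes at y ∈ {2}. (1, 2): f_x = -1 ≠ 0.
  x = 2: f_y(2, y) = 10 - 6*y; no integer root y with |y| ≤ 4.
  x = 3: f_y(3, y) = 12 - 10*y; no integer root y with |y| ≤ 4.
  x = 4: f_y(4, y) = 10 - 14*y; no integer root y with |y| ≤ 4.
Only singular point on the grid: (0, 3).
Classify: substitute x = 0 + u, y = 3 + v and expand: f = -u**3 - 2*u**2*v - 2*u*v**2 + v**2.
No constant or linear terms (consistent with a singular point). Quadratic part: v**2. Cubic part: -u**3 - 2*u**2*v - 2*u*v**2.
The quadratic part v**2 is a perfect square, so there is a single (double) tangent line v = 0, i.e. y = 3. Restricting the cubic part to that line (v = 0) leaves -u**3 ≠ 0, so f is not divisible by v and the branch is v² ≈ u**3 to lowest order — this is a cusp.
Classification: cusp.


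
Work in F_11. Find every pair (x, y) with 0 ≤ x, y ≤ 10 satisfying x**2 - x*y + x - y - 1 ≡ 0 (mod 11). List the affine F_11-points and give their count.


Affine F_11-points: {(0, 10), (1, 6), (2, 9), (3, 0), (4, 6), (5, 3), (6, 9), (7, 0), (8, 3), (9, 10)}; count = 10.

For each of the 121 pairs (x, y) ∈ F_11², evaluate f(x, y) mod 11. Record the zeros.
  x = 0: [0↦10, 1↦9, 2↦8, 3↦7, 4↦6, 5↦5, 6↦4, 7↦3, 8↦2, 9↦1, 10↦0]  zeros at y ∈ {10}
  x = 1: [0↦1, 1↦10, 2↦8, 3↦6, 4↦4, 5↦2, 6↦0, 7↦9, 8↦7, 9↦5, 10↦3]  zeros at y ∈ {6}
  x = 2: [0↦5, 1↦2, 2↦10, 3↦7, 4↦4, 5↦1, 6↦9, 7↦6, 8↦3, 9↦0, 10↦8]  zeros at y ∈ {9}
  x = 3: [0↦0, 1↦7, 2↦3, 3↦10, 4↦6, 5↦2, 6↦9, 7↦5, 8↦1, 9↦8, 10↦4]  zeros at y ∈ {0}
  x = 4: [0↦8, 1↦3, 2↦9, 3↦4, 4↦10, 5↦5, 6↦0, 7↦6, 8↦1, 9↦7, 10↦2]  zeros at y ∈ {6}
  x = 5: [0↦7, 1↦1, 2↦6, 3↦0, 4↦5, 5↦10, 6↦4, 7↦9, 8↦3, 9↦8, 10↦2]  zeros at y ∈ {3}
  x = 6: [0↦8, 1↦1, 2↦5, 3↦9, 4↦2, 5↦6, 6↦10, 7↦3, 8↦7, 9↦0, 10↦4]  zeros at y ∈ {9}
  x = 7: [0↦0, 1↦3, 2↦6, 3↦9, 4↦1, 5↦4, 6↦7, 7↦10, 8↦2, 9↦5, 10↦8]  zeros at y ∈ {0}
  x = 8: [0↦5, 1↦7, 2↦9, 3↦0, 4↦2, 5↦4, 6↦6, 7↦8, 8↦10, 9↦1, 10↦3]  zeros at y ∈ {3}
  x = 9: [0↦1, 1↦2, 2↦3, 3↦4, 4↦5, 5↦6, 6↦7, 7↦8, 8↦9, 9↦10, 10↦0]  zeros at y ∈ {10}
  x = 10: [0↦10, 1↦10, 2↦10, 3↦10, 4↦10, 5↦10, 6↦10, 7↦10, 8↦10, 9↦10, 10↦10]  zeros at y ∈ ∅
Collecting zeros: affine points = {(0, 10), (1, 6), (2, 9), (3, 0), (4, 6), (5, 3), (6, 9), (7, 0), (8, 3), (9, 10)}.
Total count |C(F_11)_aff| = 10.


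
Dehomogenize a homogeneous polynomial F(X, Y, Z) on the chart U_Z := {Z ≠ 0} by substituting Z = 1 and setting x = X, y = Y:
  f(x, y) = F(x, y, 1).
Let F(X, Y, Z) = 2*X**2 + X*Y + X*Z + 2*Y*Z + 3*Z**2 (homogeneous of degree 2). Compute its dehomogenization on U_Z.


f(x, y) = 2*x**2 + x*y + x + 2*y + 3

On U_Z we set Z = 1. Each monomial c·X^i·Y^j·Z^k in F becomes c·x^i·y^j·1^k = c·x^i·y^j.
Substituting Z = 1: F(X, Y, 1) = 2*x**2 + x*y + x + 2*y + 3.
Note: deg(f) ≤ deg(F) = 2; strict inequality happens when F is divisible by Z (lost terms).


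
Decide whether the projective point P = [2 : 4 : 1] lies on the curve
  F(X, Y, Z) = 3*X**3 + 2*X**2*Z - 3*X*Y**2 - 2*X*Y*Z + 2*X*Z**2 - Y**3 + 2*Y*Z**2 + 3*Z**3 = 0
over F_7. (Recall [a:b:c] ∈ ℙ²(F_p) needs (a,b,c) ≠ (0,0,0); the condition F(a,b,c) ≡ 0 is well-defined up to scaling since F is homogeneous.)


F(2,4,1) ≡ 4 (mod 7); P is NOT on the curve.

Evaluate F(2, 4, 1) term-by-term (mod 7).
  3*X**3 ↦ 3·8·1·1 = 24
  2*X**2*Z ↦ 2·4·1·1 = 8
  -3*X*Y**2 ↦ -3·2·16·1 = -96
  -2*X*Y*Z ↦ -2·2·4·1 = -16
  2*X*Z**2 ↦ 2·2·1·1 = 4
  -Y**3 ↦ -1·1·64·1 = -64
  2*Y*Z**2 ↦ 2·1·4·1 = 8
  3*Z**3 ↦ 3·1·1·1 = 3
Sum: F(2, 4, 1) = (24) + (8) + (-96) + (-16) + (4) + (-64) + (8) + (3) = -129.
Reducing mod 7: -129 ≡ 4 (mod 7).
Since F(a, b, c) ≡ 4 ≠ 0 (mod 7), P does NOT lie on the curve.


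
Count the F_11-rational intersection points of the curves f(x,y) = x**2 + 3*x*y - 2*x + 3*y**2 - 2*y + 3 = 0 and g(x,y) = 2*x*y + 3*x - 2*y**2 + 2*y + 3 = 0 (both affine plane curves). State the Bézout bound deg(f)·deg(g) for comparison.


Common zeros: {(6, 6), (8, 7)}; count = 2; Bézout bound = 4.

deg(f) = 2, deg(g) = 2, so Bézout bound = 4.
Scan x ∈ F_11. For each x, list the y ∈ F_11 with f(x, y) ≡ 0 and those with g(x, y) ≡ 0 (mod 11); the common zeros in that column are the intersection.
  x = 0: f ≡ 0 at y ∈ {2, 6}; g ≡ 0 at y ∈ ∅; common: ∅.
  x = 1: f ≡ 0 at y ∈ ∅; g ≡ 0 at y ∈ {3, 10}; common: ∅.
  x = 2: f ≡ 0 at y ∈ ∅; g ≡ 0 at y ∈ {5, 9}; common: ∅.
  x = 3: f ≡ 0 at y ∈ ∅; g ≡ 0 at y ∈ ∅; common: ∅.
  x = 4: f ≡ 0 at y ∈ {0, 4}; g ≡ 0 at y ∈ {8}; common: ∅.
  x = 5: f ≡ 0 at y ∈ ∅; g ≡ 0 at y ∈ ∅; common: ∅.
  x = 6: f ≡ 0 at y ∈ {6, 7}; g ≡ 0 at y ∈ {1, 6}; common: {6}.
  x = 7: f ≡ 0 at y ∈ {2, 10}; g ≡ 0 at y ∈ ∅; common: ∅.
  x = 8: f ≡ 0 at y ∈ {4, 7}; g ≡ 0 at y ∈ {2, 7}; common: {7}.
  x = 9: f ≡ 0 at y ∈ {0, 10}; g ≡ 0 at y ∈ ∅; common: ∅.
  x = 10: f ≡ 0 at y ∈ ∅; g ≡ 0 at y ∈ {0}; common: ∅.
Collecting: common zeros = {(6, 6), (8, 7)}, so the count is 2.
Comparison with the Bézout bound: 2 ≤ 4 = deg(f)·deg(g), as expected for curves with no common component (the affine F_11-count falls short of the bound because intersections may lie at infinity, over extension fields, or carry multiplicity).


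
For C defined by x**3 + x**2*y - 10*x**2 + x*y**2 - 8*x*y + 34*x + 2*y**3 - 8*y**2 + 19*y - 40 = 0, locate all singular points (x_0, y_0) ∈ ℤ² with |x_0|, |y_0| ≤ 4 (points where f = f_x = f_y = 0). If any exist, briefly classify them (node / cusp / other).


Singular points: {(3, 1)}; classification: cusp.

Compute partial derivatives:
  f_x = 3*x**2 + 2*x*y - 20*x + y**2 - 8*y + 34.
  f_y = x**2 + 2*x*y - 8*x + 6*y**2 - 16*y + 19.
Scan x_0 ∈ {−4, ..., 4}. For each x_0, f_y(x_0, y) is a polynomial in y; find its integer roots y ∈ {−4, ..., 4}, then test f_x and f at those candidates.
  x = -4: f_y(-4, y) = 6*y**2 - 24*y + 67; no integer root y with |y| ≤ 4.
  x = -3: f_y(-3, y) = 6*y**2 - 22*y + 52; no integer root y with |y| ≤ 4.
  x = -2: f_y(-2, y) = 6*y**2 - 20*y + 39; no integer root y with |y| ≤ 4.
  x = -1: f_y(-1, y) = 6*y**2 - 18*y + 28; no integer root y with |y| ≤ 4.
  x = 0: f_y(0, y) = 6*y**2 - 16*y + 19; no integer root y with |y| ≤ 4.
  x = 1: f_y(1, y) = 6*y**2 - 14*y + 12; no integer root y with |y| ≤ 4.
  x = 2: f_y(2, y) = 6*y**2 - 12*y + 7; no integer root y with |y| ≤ 4.
  x = 3: f_y(3, y) = 6*y**2 - 10*y + 4; vanishes at y ∈ {1}. (3, 1): f_x = 0, f = 0 — SINGULAR.
  x = 4: f_y(4, y) = 6*y**2 - 8*y + 3; no integer root y with |y| ≤ 4.
Only singular point on the grid: (3, 1).
Classify: substitute x = 3 + u, y = 1 + v and expand: f = u**3 + u**2*v + u*v**2 + 2*v**3 + v**2.
No constant or linear terms (consistent with a singular point). Quadratic part: v**2. Cubic part: u**3 + u**2*v + u*v**2 + 2*v**3.
The quadratic part v**2 is a perfect square, so there is a single (double) tangent line v = 0, i.e. y = 1. Restricting the cubic part to that line (v = 0) leaves u**3 ≠ 0, so f is not divisible by v and the branch is v² ≈ -u**3 to lowest order — this is a cusp.
Classification: cusp.


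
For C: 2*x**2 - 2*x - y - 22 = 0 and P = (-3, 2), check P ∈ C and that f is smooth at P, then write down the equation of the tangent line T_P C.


Tangent line at P: -14*x - y - 40 = 0.

Step 1: f(-3, 2) = 0, so P lies on C.
Step 2: partial derivatives
  f_x(x, y) = 4*x - 2, f_y(x, y) = -1.
  f_x(P) = -14, f_y(P) = -1 (gradient nonzero, so P is smooth).
Step 3: tangent line at P: -14·(x − -3) + -1·(y − 2) = 0.
Expanding: -14*x - y - 40 = 0.


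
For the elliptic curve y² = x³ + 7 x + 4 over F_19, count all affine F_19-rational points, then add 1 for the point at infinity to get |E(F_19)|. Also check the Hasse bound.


Affine points = {(0, 2), (0, 17), (2, 8), (2, 11), (4, 1), (4, 18), (7, 4), (7, 15), (9, 6), (9, 13), (11, 5), (11, 14), (12, 7), (12, 12), (15, 8), (15, 11), (17, 1), (17, 18)}; affine count = 18; |E(F_19)| = 19.

Discriminant check: Δ ∝ 4a³ + 27b² = 4·7³ + 27·4² = 4·343 + 27·16 ≡ 18 (mod 19). Nonzero ⇒ E is nonsingular.
For each x ∈ F_19, compute rhs = x³ + 7·x + 4 mod 19, then count y ∈ F_19 with y² ≡ rhs.
  x = 0: rhs = 4, matching y values: 2, 17 (2 points).
  x = 1: rhs = 12, matching y values: none (0 points).
  x = 2: rhs = 7, matching y values: 8, 11 (2 points).
  x = 3: rhs = 14, matching y values: none (0 points).
  x = 4: rhs = 1, matching y values: 1, 18 (2 points).
  x = 5: rhs = 12, matching y values: none (0 points).
  x = 6: rhs = 15, matching y values: none (0 points).
  x = 7: rhs = 16, matching y values: 4, 15 (2 points).
  x = 8: rhs = 2, matching y values: none (0 points).
  x = 9: rhs = 17, matching y values: 6, 13 (2 points).
  x = 10: rhs = 10, matching y values: none (0 points).
  x = 11: rhs = 6, matching y values: 5, 14 (2 points).
  x = 12: rhs = 11, matching y values: 7, 12 (2 points).
  x = 13: rhs = 12, matching y values: none (0 points).
  x = 14: rhs = 15, matching y values: none (0 points).
  x = 15: rhs = 7, matching y values: 8, 11 (2 points).
  x = 16: rhs = 13, matching y values: none (0 points).
  x = 17: rhs = 1, matching y values: 1, 18 (2 points).
  x = 18: rhs = 15, matching y values: none (0 points).
Total affine count: 18.
Full point count |E(F_19)| = 18 + 1 = 19.
Hasse bound: |19 − (19+1)| = |-1| = 1 ≤ 2√19 ≈ 8.7178 ✓.


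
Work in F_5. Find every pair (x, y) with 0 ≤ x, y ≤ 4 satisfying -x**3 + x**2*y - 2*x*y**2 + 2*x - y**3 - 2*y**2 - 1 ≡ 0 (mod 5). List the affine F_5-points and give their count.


Affine F_5-points: {(1, 0), (1, 3), (2, 0)}; count = 3.

For each of the 25 pairs (x, y) ∈ F_5², evaluate f(x, y) mod 5. Record the zeros.
  x = 0: [0↦4, 1↦1, 2↦3, 3↦4, 4↦3]  zeros at y ∈ ∅
  x = 1: [0↦0, 1↦1, 2↦3, 3↦0, 4↦1]  zeros at y ∈ {0, 3}
  x = 2: [0↦0, 1↦2, 2↦1, 3↦1, 4↦1]  zeros at y ∈ {0}
  x = 3: [0↦3, 1↦3, 2↦1, 3↦1, 4↦2]  zeros at y ∈ ∅
  x = 4: [0↦3, 1↦3, 2↦2, 3↦4, 4↦3]  zeros at y ∈ ∅
Collecting zeros: affine points = {(1, 0), (1, 3), (2, 0)}.
Total count |C(F_5)_aff| = 3.


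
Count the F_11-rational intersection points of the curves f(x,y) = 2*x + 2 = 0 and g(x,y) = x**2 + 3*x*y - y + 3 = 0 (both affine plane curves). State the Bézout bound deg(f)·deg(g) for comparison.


Common zeros: {(10, 1)}; count = 1; Bézout bound = 2.

deg(f) = 1, deg(g) = 2, so Bézout bound = 2.
Scan x ∈ F_11. For each x, list the y ∈ F_11 with f(x, y) ≡ 0 and those with g(x, y) ≡ 0 (mod 11); the common zeros in that column are the intersection.
  x = 0: f ≡ 0 at y ∈ ∅; g ≡ 0 at y ∈ {3}; common: ∅.
  x = 1: f ≡ 0 at y ∈ ∅; g ≡ 0 at y ∈ {9}; common: ∅.
  x = 2: f ≡ 0 at y ∈ ∅; g ≡ 0 at y ∈ {3}; common: ∅.
  x = 3: f ≡ 0 at y ∈ ∅; g ≡ 0 at y ∈ {4}; common: ∅.
  x = 4: f ≡ 0 at y ∈ ∅; g ≡ 0 at y ∈ ∅; common: ∅.
  x = 5: f ≡ 0 at y ∈ ∅; g ≡ 0 at y ∈ {9}; common: ∅.
  x = 6: f ≡ 0 at y ∈ ∅; g ≡ 0 at y ∈ {10}; common: ∅.
  x = 7: f ≡ 0 at y ∈ ∅; g ≡ 0 at y ∈ {4}; common: ∅.
  x = 8: f ≡ 0 at y ∈ ∅; g ≡ 0 at y ∈ {10}; common: ∅.
  x = 9: f ≡ 0 at y ∈ ∅; g ≡ 0 at y ∈ {1}; common: ∅.
  x = 10: f ≡ 0 at y ∈ {0, 1, 2, 3, 4, 5, 6, 7, 8, 9, 10}; g ≡ 0 at y ∈ {1}; common: {1}.
Collecting: common zeros = {(10, 1)}, so the count is 1.
Comparison with the Bézout bound: 1 ≤ 2 = deg(f)·deg(g), as expected for curves with no common component (the affine F_11-count falls short of the bound because intersections may lie at infinity, over extension fields, or carry multiplicity).


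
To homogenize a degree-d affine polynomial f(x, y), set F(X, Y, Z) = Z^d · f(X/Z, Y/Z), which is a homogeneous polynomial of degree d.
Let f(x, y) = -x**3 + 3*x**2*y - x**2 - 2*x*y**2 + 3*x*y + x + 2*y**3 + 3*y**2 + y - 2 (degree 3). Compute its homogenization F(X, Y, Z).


F(X, Y, Z) = -X**3 + 3*X**2*Y - X**2*Z - 2*X*Y**2 + 3*X*Y*Z + X*Z**2 + 2*Y**3 + 3*Y**2*Z + Y*Z**2 - 2*Z**3

deg(f) = 3.
Substitute x = X/Z, y = Y/Z into f, then multiply by Z^3.
  monomial -1·x^3·y^0 ↦ -1·X^3·Y^0·Z^0.
  monomial 3·x^2·y^1 ↦ 3·X^2·Y^1·Z^0.
  monomial -1·x^2·y^0 ↦ -1·X^2·Y^0·Z^1.
  monomial -2·x^1·y^2 ↦ -2·X^1·Y^2·Z^0.
  monomial 3·x^1·y^1 ↦ 3·X^1·Y^1·Z^1.
  monomial 1·x^1·y^0 ↦ 1·X^1·Y^0·Z^2.
  monomial 2·x^0·y^3 ↦ 2·X^0·Y^3·Z^0.
  monomial 3·x^0·y^2 ↦ 3·X^0·Y^2·Z^1.
  monomial 1·x^0·y^1 ↦ 1·X^0·Y^1·Z^2.
  monomial -2·x^0·y^0 ↦ -2·X^0·Y^0·Z^3.
Collecting: F(X, Y, Z) = -X**3 + 3*X**2*Y - X**2*Z - 2*X*Y**2 + 3*X*Y*Z + X*Z**2 + 2*Y**3 + 3*Y**2*Z + Y*Z**2 - 2*Z**3.


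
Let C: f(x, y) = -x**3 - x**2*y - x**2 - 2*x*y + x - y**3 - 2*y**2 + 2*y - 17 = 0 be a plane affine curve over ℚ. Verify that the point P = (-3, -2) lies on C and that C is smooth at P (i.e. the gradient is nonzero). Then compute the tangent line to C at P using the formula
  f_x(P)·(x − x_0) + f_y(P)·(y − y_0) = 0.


Tangent line at P: -28*x - 5*y - 94 = 0.

Step 1: f(-3, -2) = 0, so P lies on C.
Step 2: partial derivatives
  f_x(x, y) = -3*x**2 - 2*x*y - 2*x - 2*y + 1, f_y(x, y) = -x**2 - 2*x - 3*y**2 - 4*y + 2.
  f_x(P) = -28, f_y(P) = -5 (gradient nonzero, so P is smooth).
Step 3: tangent line at P: -28·(x − -3) + -5·(y − -2) = 0.
Expanding: -28*x - 5*y - 94 = 0.


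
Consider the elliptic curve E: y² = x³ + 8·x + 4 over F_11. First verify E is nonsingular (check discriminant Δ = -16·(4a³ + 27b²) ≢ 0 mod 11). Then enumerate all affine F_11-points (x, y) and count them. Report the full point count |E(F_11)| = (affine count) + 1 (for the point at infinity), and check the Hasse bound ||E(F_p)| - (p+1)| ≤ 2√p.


Affine points = {(0, 2), (0, 9), (3, 0), (4, 1), (4, 10), (5, 2), (5, 9), (6, 2), (6, 9)}; affine count = 9; |E(F_11)| = 10.

Discriminant check: Δ ∝ 4a³ + 27b² = 4·8³ + 27·4² = 4·512 + 27·16 ≡ 5 (mod 11). Nonzero ⇒ E is nonsingular.
For each x ∈ F_11, compute rhs = x³ + 8·x + 4 mod 11, then count y ∈ F_11 with y² ≡ rhs.
  x = 0: rhs = 4, matching y values: 2, 9 (2 points).
  x = 1: rhs = 2, matching y values: none (0 points).
  x = 2: rhs = 6, matching y values: none (0 points).
  x = 3: rhs = 0, matching y values: 0 (1 points).
  x = 4: rhs = 1, matching y values: 1, 10 (2 points).
  x = 5: rhs = 4, matching y values: 2, 9 (2 points).
  x = 6: rhs = 4, matching y values: 2, 9 (2 points).
  x = 7: rhs = 7, matching y values: none (0 points).
  x = 8: rhs = 8, matching y values: none (0 points).
  x = 9: rhs = 2, matching y values: none (0 points).
  x = 10: rhs = 6, matching y values: none (0 points).
Total affine count: 9.
Full point count |E(F_11)| = 9 + 1 = 10.
Hasse bound: |10 − (11+1)| = |-2| = 2 ≤ 2√11 ≈ 6.6332 ✓.


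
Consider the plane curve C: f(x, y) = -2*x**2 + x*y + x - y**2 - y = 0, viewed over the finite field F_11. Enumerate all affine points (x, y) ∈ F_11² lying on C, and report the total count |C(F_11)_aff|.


Affine F_11-points: {(0, 0), (0, 10), (5, 7), (5, 8), (6, 0), (6, 5), (8, 2), (8, 5), (10, 2), (10, 7)}; count = 10.

For each of the 121 pairs (x, y) ∈ F_11², evaluate f(x, y) mod 11. Record the zeros.
  x = 0: [0↦0, 1↦9, 2↦5, 3↦10, 4↦2, 5↦3, 6↦2, 7↦10, 8↦5, 9↦9, 10↦0]  zeros at y ∈ {0, 10}
  x = 1: [0↦10, 1↦9, 2↦6, 3↦1, 4↦5, 5↦7, 6↦7, 7↦5, 8↦1, 9↦6, 10↦9]  zeros at y ∈ ∅
  x = 2: [0↦5, 1↦5, 2↦3, 3↦10, 4↦4, 5↦7, 6↦8, 7↦7, 8↦4, 9↦10, 10↦3]  zeros at y ∈ ∅
  x = 3: [0↦7, 1↦8, 2↦7, 3↦4, 4↦10, 5↦3, 6↦5, 7↦5, 8↦3, 9↦10, 10↦4]  zeros at y ∈ ∅
  x = 4: [0↦5, 1↦7, 2↦7, 3↦5, 4↦1, 5↦6, 6↦9, 7↦10, 8↦9, 9↦6, 10↦1]  zeros at y ∈ ∅
  x = 5: [0↦10, 1↦2, 2↦3, 3↦2, 4↦10, 5↦5, 6↦9, 7↦0, 8↦0, 9↦9, 10↦5]  zeros at y ∈ {7, 8}
  x = 6: [0↦0, 1↦4, 2↦6, 3↦6, 4↦4, 5↦0, 6↦5, 7↦8, 8↦9, 9↦8, 10↦5]  zeros at y ∈ {0, 5}
  x = 7: [0↦8, 1↦2, 2↦5, 3↦6, 4↦5, 5↦2, 6↦8, 7↦1, 8↦3, 9↦3, 10↦1]  zeros at y ∈ ∅
  x = 8: [0↦1, 1↦7, 2↦0, 3↦2, 4↦2, 5↦0, 6↦7, 7↦1, 8↦4, 9↦5, 10↦4]  zeros at y ∈ {2, 5}
  x = 9: [0↦1, 1↦8, 2↦2, 3↦5, 4↦6, 5↦5, 6↦2, 7↦8, 8↦1, 9↦3, 10↦3]  zeros at y ∈ ∅
  x = 10: [0↦8, 1↦5, 2↦0, 3↦4, 4↦6, 5↦6, 6↦4, 7↦0, 8↦5, 9↦8, 10↦9]  zeros at y ∈ {2, 7}
Collecting zeros: affine points = {(0, 0), (0, 10), (5, 7), (5, 8), (6, 0), (6, 5), (8, 2), (8, 5), (10, 2), (10, 7)}.
Total count |C(F_11)_aff| = 10.


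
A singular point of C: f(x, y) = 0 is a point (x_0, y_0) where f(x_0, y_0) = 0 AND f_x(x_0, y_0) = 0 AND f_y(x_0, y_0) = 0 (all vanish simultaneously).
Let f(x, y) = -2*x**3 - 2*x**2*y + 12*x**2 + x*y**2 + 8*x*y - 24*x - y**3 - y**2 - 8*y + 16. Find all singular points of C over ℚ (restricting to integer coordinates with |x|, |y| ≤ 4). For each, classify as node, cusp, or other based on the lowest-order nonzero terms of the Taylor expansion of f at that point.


Singular points: {(2, 0)}; classification: cusp.

Compute partial derivatives:
  f_x = -6*x**2 - 4*x*y + 24*x + y**2 + 8*y - 24.
  f_y = -2*x**2 + 2*x*y + 8*x - 3*y**2 - 2*y - 8.
Scan x_0 ∈ {−4, ..., 4}. For each x_0, f_y(x_0, y) is a polynomial in y; find its integer roots y ∈ {−4, ..., 4}, then test f_x and f at those candidates.
  x = -4: f_y(-4, y) = -3*y**2 - 10*y - 72; no integer root y with |y| ≤ 4.
  x = -3: f_y(-3, y) = -3*y**2 - 8*y - 50; no integer root y with |y| ≤ 4.
  x = -2: f_y(-2, y) = -3*y**2 - 6*y - 32; no integer root y with |y| ≤ 4.
  x = -1: f_y(-1, y) = -3*y**2 - 4*y - 18; no integer root y with |y| ≤ 4.
  x = 0: f_y(0, y) = -3*y**2 - 2*y - 8; no integer root y with |y| ≤ 4.
  x = 1: f_y(1, y) = -3*y**2 - 2; no integer root y with |y| ≤ 4.
  x = 2: f_y(2, y) = -3*y**2 + 2*y; vanishes at y ∈ {0}. (2, 0): f_x = 0, f = 0 — SINGULAR.
  x = 3: f_y(3, y) = -3*y**2 + 4*y - 2; no integer root y with |y| ≤ 4.
  x = 4: f_y(4, y) = -3*y**2 + 6*y - 8; no integer root y with |y| ≤ 4.
Only singular point on the grid: (2, 0).
Classify: substitute x = 2 + u, y = 0 + v and expand: f = -2*u**3 - 2*u**2*v + u*v**2 - v**3 + v**2.
No constant or linear terms (consistent with a singular point). Quadratic part: v**2. Cubic part: -2*u**3 - 2*u**2*v + u*v**2 - v**3.
The quadratic part v**2 is a perfect square, so there is a single (double) tangent line v = 0, i.e. y = 0. Restricting the cubic part to that line (v = 0) leaves -2*u**3 ≠ 0, so f is not divisible by v and the branch is v² ≈ 2*u**3 to lowest order — this is a cusp.
Classification: cusp.


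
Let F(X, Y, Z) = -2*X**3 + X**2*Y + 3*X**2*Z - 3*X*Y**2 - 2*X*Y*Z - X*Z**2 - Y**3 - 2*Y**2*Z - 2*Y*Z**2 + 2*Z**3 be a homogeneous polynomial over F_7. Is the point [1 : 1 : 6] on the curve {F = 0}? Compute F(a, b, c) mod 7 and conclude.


F(1,1,6) ≡ 5 (mod 7); P is NOT on the curve.

Evaluate F(1, 1, 6) term-by-term (mod 7).
  -2*X**3 ↦ -2·1·1·1 = -2
  X**2*Y ↦ 1·1·1·1 = 1
  3*X**2*Z ↦ 3·1·1·6 = 18
  -3*X*Y**2 ↦ -3·1·1·1 = -3
  -2*X*Y*Z ↦ -2·1·1·6 = -12
  -X*Z**2 ↦ -1·1·1·36 = -36
  -Y**3 ↦ -1·1·1·1 = -1
  -2*Y**2*Z ↦ -2·1·1·6 = -12
  -2*Y*Z**2 ↦ -2·1·1·36 = -72
  2*Z**3 ↦ 2·1·1·216 = 432
Sum: F(1, 1, 6) = (-2) + (1) + (18) + (-3) + (-12) + (-36) + (-1) + (-12) + (-72) + (432) = 313.
Reducing mod 7: 313 ≡ 5 (mod 7).
Since F(a, b, c) ≡ 5 ≠ 0 (mod 7), P does NOT lie on the curve.


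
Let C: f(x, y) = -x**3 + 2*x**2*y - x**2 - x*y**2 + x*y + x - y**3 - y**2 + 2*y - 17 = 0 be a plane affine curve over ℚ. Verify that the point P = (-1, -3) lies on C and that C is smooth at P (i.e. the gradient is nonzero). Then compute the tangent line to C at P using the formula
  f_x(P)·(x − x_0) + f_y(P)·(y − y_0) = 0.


Tangent line at P: -24*y - 72 = 0.

Step 1: f(-1, -3) = 0, so P lies on C.
Step 2: partial derivatives
  f_x(x, y) = -3*x**2 + 4*x*y - 2*x - y**2 + y + 1, f_y(x, y) = 2*x**2 - 2*x*y + x - 3*y**2 - 2*y + 2.
  f_x(P) = 0, f_y(P) = -24 (gradient nonzero, so P is smooth).
Step 3: tangent line at P: 0·(x − -1) + -24·(y − -3) = 0.
Expanding: -24*y - 72 = 0.


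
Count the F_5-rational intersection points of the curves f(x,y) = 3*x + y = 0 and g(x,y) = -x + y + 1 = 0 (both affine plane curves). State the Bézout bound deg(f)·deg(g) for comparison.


Common zeros: {(4, 3)}; count = 1; Bézout bound = 1.

deg(f) = 1, deg(g) = 1, so Bézout bound = 1.
Scan x ∈ F_5. For each x, list the y ∈ F_5 with f(x, y) ≡ 0 and those with g(x, y) ≡ 0 (mod 5); the common zeros in that column are the intersection.
  x = 0: f ≡ 0 at y ∈ {0}; g ≡ 0 at y ∈ {4}; common: ∅.
  x = 1: f ≡ 0 at y ∈ {2}; g ≡ 0 at y ∈ {0}; common: ∅.
  x = 2: f ≡ 0 at y ∈ {4}; g ≡ 0 at y ∈ {1}; common: ∅.
  x = 3: f ≡ 0 at y ∈ {1}; g ≡ 0 at y ∈ {2}; common: ∅.
  x = 4: f ≡ 0 at y ∈ {3}; g ≡ 0 at y ∈ {3}; common: {3}.
Collecting: common zeros = {(4, 3)}, so the count is 1.
Comparison with the Bézout bound: 1 ≤ 1 = deg(f)·deg(g), as expected for curves with no common component (the bound is attained).


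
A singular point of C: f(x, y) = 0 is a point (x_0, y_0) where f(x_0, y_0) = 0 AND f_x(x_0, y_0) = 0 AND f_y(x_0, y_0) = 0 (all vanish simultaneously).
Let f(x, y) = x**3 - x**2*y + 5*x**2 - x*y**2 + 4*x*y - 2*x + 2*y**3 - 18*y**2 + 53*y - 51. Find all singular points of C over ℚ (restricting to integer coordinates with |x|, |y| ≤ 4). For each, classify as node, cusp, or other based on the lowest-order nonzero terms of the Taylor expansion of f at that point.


Singular points: {(-1, 3)}; classification: node.

Compute partial derivatives:
  f_x = 3*x**2 - 2*x*y + 10*x - y**2 + 4*y - 2.
  f_y = -x**2 - 2*x*y + 4*x + 6*y**2 - 36*y + 53.
Scan x_0 ∈ {−4, ..., 4}. For each x_0, f_y(x_0, y) is a polynomial in y; find its integer roots y ∈ {−4, ..., 4}, then test f_x and f at those candidates.
  x = -4: f_y(-4, y) = 6*y**2 - 28*y + 21; no integer root y with |y| ≤ 4.
  x = -3: f_y(-3, y) = 6*y**2 - 30*y + 32; no integer root y with |y| ≤ 4.
  x = -2: f_y(-2, y) = 6*y**2 - 32*y + 41; no integer root y with |y| ≤ 4.
  x = -1: f_y(-1, y) = 6*y**2 - 34*y + 48; vanishes at y ∈ {3}. (-1, 3): f_x = 0, f = 0 — SINGULAR.
  x = 0: f_y(0, y) = 6*y**2 - 36*y + 53; no integer root y with |y| ≤ 4.
  x = 1: f_y(1, y) = 6*y**2 - 38*y + 56; vanishes at y ∈ {4}. (1, 4): f_x = 3 ≠ 0.
  x = 2: f_y(2, y) = 6*y**2 - 40*y + 57; no integer root y with |y| ≤ 4.
  x = 3: f_y(3, y) = 6*y**2 - 42*y + 56; no integer root y with |y| ≤ 4.
  x = 4: f_y(4, y) = 6*y**2 - 44*y + 53; no integer root y with |y| ≤ 4.
Only singular point on the grid: (-1, 3).
Classify: substitute x = -1 + u, y = 3 + v and expand: f = u**3 - u**2*v - u**2 - u*v**2 + 2*v**3 + v**2.
No constant or linear terms (consistent with a singular point). Quadratic part: -u**2 + v**2. Cubic part: u**3 - u**2*v - u*v**2 + 2*v**3.
The quadratic part v**2 - u**2 = (v − u)(v + u) splits into two distinct linear factors, so there are two distinct tangent lines y − 3 = ±(x − -1) — this is a node (ordinary double point).
Classification: node.


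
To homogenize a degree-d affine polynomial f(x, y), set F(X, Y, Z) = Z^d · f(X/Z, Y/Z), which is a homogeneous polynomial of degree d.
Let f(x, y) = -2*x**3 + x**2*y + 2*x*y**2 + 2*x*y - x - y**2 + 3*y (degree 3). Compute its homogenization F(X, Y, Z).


F(X, Y, Z) = -2*X**3 + X**2*Y + 2*X*Y**2 + 2*X*Y*Z - X*Z**2 - Y**2*Z + 3*Y*Z**2

deg(f) = 3.
Substitute x = X/Z, y = Y/Z into f, then multiply by Z^3.
  monomial -2·x^3·y^0 ↦ -2·X^3·Y^0·Z^0.
  monomial 1·x^2·y^1 ↦ 1·X^2·Y^1·Z^0.
  monomial 2·x^1·y^2 ↦ 2·X^1·Y^2·Z^0.
  monomial 2·x^1·y^1 ↦ 2·X^1·Y^1·Z^1.
  monomial -1·x^1·y^0 ↦ -1·X^1·Y^0·Z^2.
  monomial -1·x^0·y^2 ↦ -1·X^0·Y^2·Z^1.
  monomial 3·x^0·y^1 ↦ 3·X^0·Y^1·Z^2.
Collecting: F(X, Y, Z) = -2*X**3 + X**2*Y + 2*X*Y**2 + 2*X*Y*Z - X*Z**2 - Y**2*Z + 3*Y*Z**2.


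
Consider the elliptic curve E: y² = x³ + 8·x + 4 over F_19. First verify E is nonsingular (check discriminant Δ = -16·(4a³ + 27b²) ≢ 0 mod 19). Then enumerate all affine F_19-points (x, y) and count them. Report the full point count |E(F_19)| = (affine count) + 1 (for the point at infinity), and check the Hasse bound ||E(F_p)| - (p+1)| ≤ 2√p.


Affine points = {(0, 2), (0, 17), (2, 3), (2, 16), (3, 6), (3, 13), (4, 9), (4, 10), (5, 6), (5, 13), (7, 2), (7, 17), (9, 8), (9, 11), (10, 1), (10, 18), (11, 6), (11, 13), (12, 2), (12, 17), (13, 5), (13, 14)}; affine count = 22; |E(F_19)| = 23.

Discriminant check: Δ ∝ 4a³ + 27b² = 4·8³ + 27·4² = 4·512 + 27·16 ≡ 10 (mod 19). Nonzero ⇒ E is nonsingular.
For each x ∈ F_19, compute rhs = x³ + 8·x + 4 mod 19, then count y ∈ F_19 with y² ≡ rhs.
  x = 0: rhs = 4, matching y values: 2, 17 (2 points).
  x = 1: rhs = 13, matching y values: none (0 points).
  x = 2: rhs = 9, matching y values: 3, 16 (2 points).
  x = 3: rhs = 17, matching y values: 6, 13 (2 points).
  x = 4: rhs = 5, matching y values: 9, 10 (2 points).
  x = 5: rhs = 17, matching y values: 6, 13 (2 points).
  x = 6: rhs = 2, matching y values: none (0 points).
  x = 7: rhs = 4, matching y values: 2, 17 (2 points).
  x = 8: rhs = 10, matching y values: none (0 points).
  x = 9: rhs = 7, matching y values: 8, 11 (2 points).
  x = 10: rhs = 1, matching y values: 1, 18 (2 points).
  x = 11: rhs = 17, matching y values: 6, 13 (2 points).
  x = 12: rhs = 4, matching y values: 2, 17 (2 points).
  x = 13: rhs = 6, matching y values: 5, 14 (2 points).
  x = 14: rhs = 10, matching y values: none (0 points).
  x = 15: rhs = 3, matching y values: none (0 points).
  x = 16: rhs = 10, matching y values: none (0 points).
  x = 17: rhs = 18, matching y values: none (0 points).
  x = 18: rhs = 14, matching y values: none (0 points).
Total affine count: 22.
Full point count |E(F_19)| = 22 + 1 = 23.
Hasse bound: |23 − (19+1)| = |3| = 3 ≤ 2√19 ≈ 8.7178 ✓.


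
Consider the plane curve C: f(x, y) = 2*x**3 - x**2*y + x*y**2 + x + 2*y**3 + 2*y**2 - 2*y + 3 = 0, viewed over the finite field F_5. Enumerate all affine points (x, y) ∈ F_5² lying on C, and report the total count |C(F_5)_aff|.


Affine F_5-points: {(0, 1), (0, 4), (1, 4), (3, 0), (4, 0), (4, 1)}; count = 6.

For each of the 25 pairs (x, y) ∈ F_5², evaluate f(x, y) mod 5. Record the zeros.
  x = 0: [0↦3, 1↦0, 2↦3, 3↦4, 4↦0]  zeros at y ∈ {1, 4}
  x = 1: [0↦1, 1↦3, 2↦3, 3↦3, 4↦0]  zeros at y ∈ {4}
  x = 2: [0↦1, 1↦1, 2↦1, 3↦3, 4↦4]  zeros at y ∈ ∅
  x = 3: [0↦0, 1↦1, 2↦4, 3↦1, 4↦4]  zeros at y ∈ {0}
  x = 4: [0↦0, 1↦0, 2↦4, 3↦4, 4↦2]  zeros at y ∈ {0, 1}
Collecting zeros: affine points = {(0, 1), (0, 4), (1, 4), (3, 0), (4, 0), (4, 1)}.
Total count |C(F_5)_aff| = 6.


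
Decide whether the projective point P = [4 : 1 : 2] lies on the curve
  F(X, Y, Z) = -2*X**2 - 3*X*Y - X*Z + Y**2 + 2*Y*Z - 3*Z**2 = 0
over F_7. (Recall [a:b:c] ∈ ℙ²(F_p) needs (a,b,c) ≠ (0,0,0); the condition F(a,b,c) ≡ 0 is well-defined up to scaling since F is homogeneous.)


F(4,1,2) ≡ 4 (mod 7); P is NOT on the curve.

Evaluate F(4, 1, 2) term-by-term (mod 7).
  -2*X**2 ↦ -2·16·1·1 = -32
  -3*X*Y ↦ -3·4·1·1 = -12
  -X*Z ↦ -1·4·1·2 = -8
  Y**2 ↦ 1·1·1·1 = 1
  2*Y*Z ↦ 2·1·1·2 = 4
  -3*Z**2 ↦ -3·1·1·4 = -12
Sum: F(4, 1, 2) = (-32) + (-12) + (-8) + (1) + (4) + (-12) = -59.
Reducing mod 7: -59 ≡ 4 (mod 7).
Since F(a, b, c) ≡ 4 ≠ 0 (mod 7), P does NOT lie on the curve.


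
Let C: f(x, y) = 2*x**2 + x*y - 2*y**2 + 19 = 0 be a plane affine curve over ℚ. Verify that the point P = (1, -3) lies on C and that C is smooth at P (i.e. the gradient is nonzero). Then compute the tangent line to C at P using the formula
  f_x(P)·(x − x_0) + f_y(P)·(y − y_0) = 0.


Tangent line at P: x + 13*y + 38 = 0.

Step 1: f(1, -3) = 0, so P lies on C.
Step 2: partial derivatives
  f_x(x, y) = 4*x + y, f_y(x, y) = x - 4*y.
  f_x(P) = 1, f_y(P) = 13 (gradient nonzero, so P is smooth).
Step 3: tangent line at P: 1·(x − 1) + 13·(y − -3) = 0.
Expanding: x + 13*y + 38 = 0.


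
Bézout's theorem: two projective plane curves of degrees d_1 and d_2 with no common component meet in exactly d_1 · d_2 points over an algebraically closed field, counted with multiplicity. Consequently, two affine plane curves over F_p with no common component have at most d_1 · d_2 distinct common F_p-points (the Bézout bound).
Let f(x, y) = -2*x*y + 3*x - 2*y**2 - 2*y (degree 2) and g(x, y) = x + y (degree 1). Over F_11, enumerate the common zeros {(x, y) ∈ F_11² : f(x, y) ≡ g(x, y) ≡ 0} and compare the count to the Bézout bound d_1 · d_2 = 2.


Common zeros: {(0, 0)}; count = 1; Bézout bound = 2.

deg(f) = 2, deg(g) = 1, so Bézout bound = 2.
Scan x ∈ F_11. For each x, list the y ∈ F_11 with f(x, y) ≡ 0 and those with g(x, y) ≡ 0 (mod 11); the common zeros in that column are the intersection.
  x = 0: f ≡ 0 at y ∈ {0, 10}; g ≡ 0 at y ∈ {0}; common: {0}.
  x = 1: f ≡ 0 at y ∈ ∅; g ≡ 0 at y ∈ {10}; common: ∅.
  x = 2: f ≡ 0 at y ∈ ∅; g ≡ 0 at y ∈ {9}; common: ∅.
  x = 3: f ≡ 0 at y ∈ {3, 4}; g ≡ 0 at y ∈ {8}; common: ∅.
  x = 4: f ≡ 0 at y ∈ {1, 5}; g ≡ 0 at y ∈ {7}; common: ∅.
  x = 5: f ≡ 0 at y ∈ {8}; g ≡ 0 at y ∈ {6}; common: ∅.
  x = 6: f ≡ 0 at y ∈ ∅; g ≡ 0 at y ∈ {5}; common: ∅.
  x = 7: f ≡ 0 at y ∈ ∅; g ≡ 0 at y ∈ {4}; common: ∅.
  x = 8: f ≡ 0 at y ∈ ∅; g ≡ 0 at y ∈ {3}; common: ∅.
  x = 9: f ≡ 0 at y ∈ {6}; g ≡ 0 at y ∈ {2}; common: ∅.
  x = 10: f ≡ 0 at y ∈ {2, 9}; g ≡ 0 at y ∈ {1}; common: ∅.
Collecting: common zeros = {(0, 0)}, so the count is 1.
Comparison with the Bézout bound: 1 ≤ 2 = deg(f)·deg(g), as expected for curves with no common component (the affine F_11-count falls short of the bound because intersections may lie at infinity, over extension fields, or carry multiplicity).


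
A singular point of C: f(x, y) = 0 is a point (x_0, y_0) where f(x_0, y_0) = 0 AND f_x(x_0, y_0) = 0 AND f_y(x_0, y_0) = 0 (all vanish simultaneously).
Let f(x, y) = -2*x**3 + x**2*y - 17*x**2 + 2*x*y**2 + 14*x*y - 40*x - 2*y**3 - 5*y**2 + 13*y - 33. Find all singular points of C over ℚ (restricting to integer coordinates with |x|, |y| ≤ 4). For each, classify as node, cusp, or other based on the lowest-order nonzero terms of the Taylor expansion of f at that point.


Singular points: {(-3, -2)}; classification: node.

Compute partial derivatives:
  f_x = -6*x**2 + 2*x*y - 34*x + 2*y**2 + 14*y - 40.
  f_y = x**2 + 4*x*y + 14*x - 6*y**2 - 10*y + 13.
Scan x_0 ∈ {−4, ..., 4}. For each x_0, f_y(x_0, y) is a polynomial in y; find its integer roots y ∈ {−4, ..., 4}, then test f_x and f at those candidates.
  x = -4: f_y(-4, y) = -6*y**2 - 26*y - 27; no integer root y with |y| ≤ 4.
  x = -3: f_y(-3, y) = -6*y**2 - 22*y - 20; vanishes at y ∈ {-2}. (-3, -2): f_x = 0, f = 0 — SINGULAR.
  x = -2: f_y(-2, y) = -6*y**2 - 18*y - 11; no integer root y with |y| ≤ 4.
  x = -1: f_y(-1, y) = -6*y**2 - 14*y; vanishes at y ∈ {0}. (-1, 0): f_x = -12 ≠ 0.
  x = 0: f_y(0, y) = -6*y**2 - 10*y + 13; no integer root y with |y| ≤ 4.
  x = 1: f_y(1, y) = -6*y**2 - 6*y + 28; no integer root y with |y| ≤ 4.
  x = 2: f_y(2, y) = -6*y**2 - 2*y + 45; no integer root y with |y| ≤ 4.
  x = 3: f_y(3, y) = -6*y**2 + 2*y + 64; no integer root y with |y| ≤ 4.
  x = 4: f_y(4, y) = -6*y**2 + 6*y + 85; no integer root y with |y| ≤ 4.
Only singular point on the grid: (-3, -2).
Classify: substitute x = -3 + u, y = -2 + v and expand: f = -2*u**3 + u**2*v - u**2 + 2*u*v**2 - 2*v**3 + v**2.
No constant or linear terms (consistent with a singular point). Quadratic part: -u**2 + v**2. Cubic part: -2*u**3 + u**2*v + 2*u*v**2 - 2*v**3.
The quadratic part v**2 - u**2 = (v − u)(v + u) splits into two distinct linear factors, so there are two distinct tangent lines y − -2 = ±(x − -3) — this is a node (ordinary double point).
Classification: node.


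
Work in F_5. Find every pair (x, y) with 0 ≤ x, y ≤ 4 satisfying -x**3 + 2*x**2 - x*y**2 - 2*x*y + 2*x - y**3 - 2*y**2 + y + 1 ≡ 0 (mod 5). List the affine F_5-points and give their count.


Affine F_5-points: {(2, 0), (2, 2), (2, 4), (3, 2), (4, 3)}; count = 5.

For each of the 25 pairs (x, y) ∈ F_5², evaluate f(x, y) mod 5. Record the zeros.
  x = 0: [0↦1, 1↦4, 2↦2, 3↦4, 4↦4]  zeros at y ∈ ∅
  x = 1: [0↦4, 1↦4, 2↦2, 3↦2, 4↦3]  zeros at y ∈ ∅
  x = 2: [0↦0, 1↦2, 2↦0, 3↦3, 4↦0]  zeros at y ∈ {0, 2, 4}
  x = 3: [0↦3, 1↦2, 2↦0, 3↦1, 4↦4]  zeros at y ∈ {2}
  x = 4: [0↦2, 1↦3, 2↦1, 3↦0, 4↦4]  zeros at y ∈ {3}
Collecting zeros: affine points = {(2, 0), (2, 2), (2, 4), (3, 2), (4, 3)}.
Total count |C(F_5)_aff| = 5.


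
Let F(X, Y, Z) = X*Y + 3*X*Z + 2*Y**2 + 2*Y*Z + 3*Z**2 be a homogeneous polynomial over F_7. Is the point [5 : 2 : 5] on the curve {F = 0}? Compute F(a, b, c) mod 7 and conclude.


F(5,2,5) ≡ 6 (mod 7); P is NOT on the curve.

Evaluate F(5, 2, 5) term-by-term (mod 7).
  X*Y ↦ 1·5·2·1 = 10
  3*X*Z ↦ 3·5·1·5 = 75
  2*Y**2 ↦ 2·1·4·1 = 8
  2*Y*Z ↦ 2·1·2·5 = 20
  3*Z**2 ↦ 3·1·1·25 = 75
Sum: F(5, 2, 5) = (10) + (75) + (8) + (20) + (75) = 188.
Reducing mod 7: 188 ≡ 6 (mod 7).
Since F(a, b, c) ≡ 6 ≠ 0 (mod 7), P does NOT lie on the curve.


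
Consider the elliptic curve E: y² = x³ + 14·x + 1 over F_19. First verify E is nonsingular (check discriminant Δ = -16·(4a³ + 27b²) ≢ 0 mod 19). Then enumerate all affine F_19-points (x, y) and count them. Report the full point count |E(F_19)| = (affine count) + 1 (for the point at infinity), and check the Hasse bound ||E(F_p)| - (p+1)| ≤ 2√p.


Affine points = {(0, 1), (0, 18), (1, 4), (1, 15), (4, 8), (4, 11), (5, 5), (5, 14), (6, 4), (6, 15), (7, 9), (7, 10), (8, 6), (8, 13), (9, 1), (9, 18), (10, 1), (10, 18), (11, 2), (11, 17), (12, 4), (12, 15), (13, 9), (13, 10), (18, 9), (18, 10)}; affine count = 26; |E(F_19)| = 27.

Discriminant check: Δ ∝ 4a³ + 27b² = 4·14³ + 27·1² = 4·2744 + 27·1 ≡ 2 (mod 19). Nonzero ⇒ E is nonsingular.
For each x ∈ F_19, compute rhs = x³ + 14·x + 1 mod 19, then count y ∈ F_19 with y² ≡ rhs.
  x = 0: rhs = 1, matching y values: 1, 18 (2 points).
  x = 1: rhs = 16, matching y values: 4, 15 (2 points).
  x = 2: rhs = 18, matching y values: none (0 points).
  x = 3: rhs = 13, matching y values: none (0 points).
  x = 4: rhs = 7, matching y values: 8, 11 (2 points).
  x = 5: rhs = 6, matching y values: 5, 14 (2 points).
  x = 6: rhs = 16, matching y values: 4, 15 (2 points).
  x = 7: rhs = 5, matching y values: 9, 10 (2 points).
  x = 8: rhs = 17, matching y values: 6, 13 (2 points).
  x = 9: rhs = 1, matching y values: 1, 18 (2 points).
  x = 10: rhs = 1, matching y values: 1, 18 (2 points).
  x = 11: rhs = 4, matching y values: 2, 17 (2 points).
  x = 12: rhs = 16, matching y values: 4, 15 (2 points).
  x = 13: rhs = 5, matching y values: 9, 10 (2 points).
  x = 14: rhs = 15, matching y values: none (0 points).
  x = 15: rhs = 14, matching y values: none (0 points).
  x = 16: rhs = 8, matching y values: none (0 points).
  x = 17: rhs = 3, matching y values: none (0 points).
  x = 18: rhs = 5, matching y values: 9, 10 (2 points).
Total affine count: 26.
Full point count |E(F_19)| = 26 + 1 = 27.
Hasse bound: |27 − (19+1)| = |7| = 7 ≤ 2√19 ≈ 8.7178 ✓.
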